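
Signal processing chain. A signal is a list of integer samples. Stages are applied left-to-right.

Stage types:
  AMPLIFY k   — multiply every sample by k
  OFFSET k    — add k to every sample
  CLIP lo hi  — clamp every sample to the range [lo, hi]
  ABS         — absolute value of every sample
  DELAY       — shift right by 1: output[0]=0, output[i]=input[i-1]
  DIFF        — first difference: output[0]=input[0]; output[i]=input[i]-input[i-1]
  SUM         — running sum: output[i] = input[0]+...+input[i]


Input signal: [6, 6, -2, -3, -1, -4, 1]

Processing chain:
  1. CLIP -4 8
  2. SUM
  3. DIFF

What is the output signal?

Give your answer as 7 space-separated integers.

Input: [6, 6, -2, -3, -1, -4, 1]
Stage 1 (CLIP -4 8): clip(6,-4,8)=6, clip(6,-4,8)=6, clip(-2,-4,8)=-2, clip(-3,-4,8)=-3, clip(-1,-4,8)=-1, clip(-4,-4,8)=-4, clip(1,-4,8)=1 -> [6, 6, -2, -3, -1, -4, 1]
Stage 2 (SUM): sum[0..0]=6, sum[0..1]=12, sum[0..2]=10, sum[0..3]=7, sum[0..4]=6, sum[0..5]=2, sum[0..6]=3 -> [6, 12, 10, 7, 6, 2, 3]
Stage 3 (DIFF): s[0]=6, 12-6=6, 10-12=-2, 7-10=-3, 6-7=-1, 2-6=-4, 3-2=1 -> [6, 6, -2, -3, -1, -4, 1]

Answer: 6 6 -2 -3 -1 -4 1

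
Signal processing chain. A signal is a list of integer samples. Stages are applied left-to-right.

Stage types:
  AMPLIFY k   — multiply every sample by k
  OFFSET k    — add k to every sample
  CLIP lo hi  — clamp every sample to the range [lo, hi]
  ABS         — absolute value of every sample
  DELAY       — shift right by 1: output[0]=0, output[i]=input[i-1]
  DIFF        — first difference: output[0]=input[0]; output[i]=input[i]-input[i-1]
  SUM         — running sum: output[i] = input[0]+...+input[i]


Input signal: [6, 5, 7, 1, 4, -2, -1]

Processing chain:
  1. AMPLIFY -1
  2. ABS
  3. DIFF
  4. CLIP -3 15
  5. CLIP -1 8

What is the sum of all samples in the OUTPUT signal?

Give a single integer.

Answer: 7

Derivation:
Input: [6, 5, 7, 1, 4, -2, -1]
Stage 1 (AMPLIFY -1): 6*-1=-6, 5*-1=-5, 7*-1=-7, 1*-1=-1, 4*-1=-4, -2*-1=2, -1*-1=1 -> [-6, -5, -7, -1, -4, 2, 1]
Stage 2 (ABS): |-6|=6, |-5|=5, |-7|=7, |-1|=1, |-4|=4, |2|=2, |1|=1 -> [6, 5, 7, 1, 4, 2, 1]
Stage 3 (DIFF): s[0]=6, 5-6=-1, 7-5=2, 1-7=-6, 4-1=3, 2-4=-2, 1-2=-1 -> [6, -1, 2, -6, 3, -2, -1]
Stage 4 (CLIP -3 15): clip(6,-3,15)=6, clip(-1,-3,15)=-1, clip(2,-3,15)=2, clip(-6,-3,15)=-3, clip(3,-3,15)=3, clip(-2,-3,15)=-2, clip(-1,-3,15)=-1 -> [6, -1, 2, -3, 3, -2, -1]
Stage 5 (CLIP -1 8): clip(6,-1,8)=6, clip(-1,-1,8)=-1, clip(2,-1,8)=2, clip(-3,-1,8)=-1, clip(3,-1,8)=3, clip(-2,-1,8)=-1, clip(-1,-1,8)=-1 -> [6, -1, 2, -1, 3, -1, -1]
Output sum: 7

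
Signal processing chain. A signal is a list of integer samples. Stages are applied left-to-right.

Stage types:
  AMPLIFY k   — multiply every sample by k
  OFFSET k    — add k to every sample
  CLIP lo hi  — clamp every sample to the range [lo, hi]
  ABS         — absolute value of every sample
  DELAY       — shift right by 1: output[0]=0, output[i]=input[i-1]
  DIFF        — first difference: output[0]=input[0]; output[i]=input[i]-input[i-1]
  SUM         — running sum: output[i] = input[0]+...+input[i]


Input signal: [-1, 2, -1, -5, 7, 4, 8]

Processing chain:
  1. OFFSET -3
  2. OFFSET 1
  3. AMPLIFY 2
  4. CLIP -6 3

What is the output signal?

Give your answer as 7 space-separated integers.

Input: [-1, 2, -1, -5, 7, 4, 8]
Stage 1 (OFFSET -3): -1+-3=-4, 2+-3=-1, -1+-3=-4, -5+-3=-8, 7+-3=4, 4+-3=1, 8+-3=5 -> [-4, -1, -4, -8, 4, 1, 5]
Stage 2 (OFFSET 1): -4+1=-3, -1+1=0, -4+1=-3, -8+1=-7, 4+1=5, 1+1=2, 5+1=6 -> [-3, 0, -3, -7, 5, 2, 6]
Stage 3 (AMPLIFY 2): -3*2=-6, 0*2=0, -3*2=-6, -7*2=-14, 5*2=10, 2*2=4, 6*2=12 -> [-6, 0, -6, -14, 10, 4, 12]
Stage 4 (CLIP -6 3): clip(-6,-6,3)=-6, clip(0,-6,3)=0, clip(-6,-6,3)=-6, clip(-14,-6,3)=-6, clip(10,-6,3)=3, clip(4,-6,3)=3, clip(12,-6,3)=3 -> [-6, 0, -6, -6, 3, 3, 3]

Answer: -6 0 -6 -6 3 3 3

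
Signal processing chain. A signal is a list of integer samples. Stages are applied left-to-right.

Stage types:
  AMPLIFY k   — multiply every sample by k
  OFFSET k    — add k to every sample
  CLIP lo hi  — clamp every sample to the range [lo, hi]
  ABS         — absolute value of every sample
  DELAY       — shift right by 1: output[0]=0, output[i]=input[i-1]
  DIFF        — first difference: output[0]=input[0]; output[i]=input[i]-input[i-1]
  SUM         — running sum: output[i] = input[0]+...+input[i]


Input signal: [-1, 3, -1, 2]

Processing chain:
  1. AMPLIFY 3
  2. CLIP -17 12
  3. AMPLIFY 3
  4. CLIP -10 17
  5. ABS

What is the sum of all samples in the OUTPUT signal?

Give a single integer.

Answer: 52

Derivation:
Input: [-1, 3, -1, 2]
Stage 1 (AMPLIFY 3): -1*3=-3, 3*3=9, -1*3=-3, 2*3=6 -> [-3, 9, -3, 6]
Stage 2 (CLIP -17 12): clip(-3,-17,12)=-3, clip(9,-17,12)=9, clip(-3,-17,12)=-3, clip(6,-17,12)=6 -> [-3, 9, -3, 6]
Stage 3 (AMPLIFY 3): -3*3=-9, 9*3=27, -3*3=-9, 6*3=18 -> [-9, 27, -9, 18]
Stage 4 (CLIP -10 17): clip(-9,-10,17)=-9, clip(27,-10,17)=17, clip(-9,-10,17)=-9, clip(18,-10,17)=17 -> [-9, 17, -9, 17]
Stage 5 (ABS): |-9|=9, |17|=17, |-9|=9, |17|=17 -> [9, 17, 9, 17]
Output sum: 52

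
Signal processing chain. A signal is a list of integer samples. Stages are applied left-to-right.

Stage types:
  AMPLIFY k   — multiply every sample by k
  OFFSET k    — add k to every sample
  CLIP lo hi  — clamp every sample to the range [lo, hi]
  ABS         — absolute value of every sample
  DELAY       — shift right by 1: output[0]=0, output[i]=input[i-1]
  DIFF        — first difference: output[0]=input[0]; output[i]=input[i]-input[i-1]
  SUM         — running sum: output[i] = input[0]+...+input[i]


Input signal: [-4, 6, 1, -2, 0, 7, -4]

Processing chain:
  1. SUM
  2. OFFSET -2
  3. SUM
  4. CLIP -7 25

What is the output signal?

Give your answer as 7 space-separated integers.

Input: [-4, 6, 1, -2, 0, 7, -4]
Stage 1 (SUM): sum[0..0]=-4, sum[0..1]=2, sum[0..2]=3, sum[0..3]=1, sum[0..4]=1, sum[0..5]=8, sum[0..6]=4 -> [-4, 2, 3, 1, 1, 8, 4]
Stage 2 (OFFSET -2): -4+-2=-6, 2+-2=0, 3+-2=1, 1+-2=-1, 1+-2=-1, 8+-2=6, 4+-2=2 -> [-6, 0, 1, -1, -1, 6, 2]
Stage 3 (SUM): sum[0..0]=-6, sum[0..1]=-6, sum[0..2]=-5, sum[0..3]=-6, sum[0..4]=-7, sum[0..5]=-1, sum[0..6]=1 -> [-6, -6, -5, -6, -7, -1, 1]
Stage 4 (CLIP -7 25): clip(-6,-7,25)=-6, clip(-6,-7,25)=-6, clip(-5,-7,25)=-5, clip(-6,-7,25)=-6, clip(-7,-7,25)=-7, clip(-1,-7,25)=-1, clip(1,-7,25)=1 -> [-6, -6, -5, -6, -7, -1, 1]

Answer: -6 -6 -5 -6 -7 -1 1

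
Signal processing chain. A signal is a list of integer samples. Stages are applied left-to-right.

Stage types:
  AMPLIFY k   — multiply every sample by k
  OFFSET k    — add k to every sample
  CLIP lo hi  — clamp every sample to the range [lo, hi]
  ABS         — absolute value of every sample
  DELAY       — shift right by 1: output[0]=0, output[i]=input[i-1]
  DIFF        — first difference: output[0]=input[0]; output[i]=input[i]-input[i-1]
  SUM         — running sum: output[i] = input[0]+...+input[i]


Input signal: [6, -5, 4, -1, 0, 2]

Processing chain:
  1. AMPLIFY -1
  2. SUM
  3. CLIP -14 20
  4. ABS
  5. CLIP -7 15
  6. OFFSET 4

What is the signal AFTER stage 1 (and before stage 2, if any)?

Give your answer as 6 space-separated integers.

Input: [6, -5, 4, -1, 0, 2]
Stage 1 (AMPLIFY -1): 6*-1=-6, -5*-1=5, 4*-1=-4, -1*-1=1, 0*-1=0, 2*-1=-2 -> [-6, 5, -4, 1, 0, -2]

Answer: -6 5 -4 1 0 -2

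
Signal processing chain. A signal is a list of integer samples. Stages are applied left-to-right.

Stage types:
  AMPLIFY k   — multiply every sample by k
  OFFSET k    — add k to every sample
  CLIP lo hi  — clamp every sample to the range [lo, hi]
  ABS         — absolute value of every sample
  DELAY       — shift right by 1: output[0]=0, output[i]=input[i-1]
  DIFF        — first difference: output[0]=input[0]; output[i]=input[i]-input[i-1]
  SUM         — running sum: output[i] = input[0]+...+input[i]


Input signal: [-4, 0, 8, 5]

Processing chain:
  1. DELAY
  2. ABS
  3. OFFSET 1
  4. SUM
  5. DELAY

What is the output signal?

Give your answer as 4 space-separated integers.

Answer: 0 1 6 7

Derivation:
Input: [-4, 0, 8, 5]
Stage 1 (DELAY): [0, -4, 0, 8] = [0, -4, 0, 8] -> [0, -4, 0, 8]
Stage 2 (ABS): |0|=0, |-4|=4, |0|=0, |8|=8 -> [0, 4, 0, 8]
Stage 3 (OFFSET 1): 0+1=1, 4+1=5, 0+1=1, 8+1=9 -> [1, 5, 1, 9]
Stage 4 (SUM): sum[0..0]=1, sum[0..1]=6, sum[0..2]=7, sum[0..3]=16 -> [1, 6, 7, 16]
Stage 5 (DELAY): [0, 1, 6, 7] = [0, 1, 6, 7] -> [0, 1, 6, 7]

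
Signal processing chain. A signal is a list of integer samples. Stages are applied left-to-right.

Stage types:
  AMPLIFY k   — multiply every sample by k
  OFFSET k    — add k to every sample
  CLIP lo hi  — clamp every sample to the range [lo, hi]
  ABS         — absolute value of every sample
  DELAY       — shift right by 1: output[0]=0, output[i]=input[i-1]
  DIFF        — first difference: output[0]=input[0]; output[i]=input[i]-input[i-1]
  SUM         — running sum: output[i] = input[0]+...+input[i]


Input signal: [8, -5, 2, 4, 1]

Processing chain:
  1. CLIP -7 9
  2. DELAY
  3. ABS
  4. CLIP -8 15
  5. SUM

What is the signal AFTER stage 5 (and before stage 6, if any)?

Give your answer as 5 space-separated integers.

Answer: 0 8 13 15 19

Derivation:
Input: [8, -5, 2, 4, 1]
Stage 1 (CLIP -7 9): clip(8,-7,9)=8, clip(-5,-7,9)=-5, clip(2,-7,9)=2, clip(4,-7,9)=4, clip(1,-7,9)=1 -> [8, -5, 2, 4, 1]
Stage 2 (DELAY): [0, 8, -5, 2, 4] = [0, 8, -5, 2, 4] -> [0, 8, -5, 2, 4]
Stage 3 (ABS): |0|=0, |8|=8, |-5|=5, |2|=2, |4|=4 -> [0, 8, 5, 2, 4]
Stage 4 (CLIP -8 15): clip(0,-8,15)=0, clip(8,-8,15)=8, clip(5,-8,15)=5, clip(2,-8,15)=2, clip(4,-8,15)=4 -> [0, 8, 5, 2, 4]
Stage 5 (SUM): sum[0..0]=0, sum[0..1]=8, sum[0..2]=13, sum[0..3]=15, sum[0..4]=19 -> [0, 8, 13, 15, 19]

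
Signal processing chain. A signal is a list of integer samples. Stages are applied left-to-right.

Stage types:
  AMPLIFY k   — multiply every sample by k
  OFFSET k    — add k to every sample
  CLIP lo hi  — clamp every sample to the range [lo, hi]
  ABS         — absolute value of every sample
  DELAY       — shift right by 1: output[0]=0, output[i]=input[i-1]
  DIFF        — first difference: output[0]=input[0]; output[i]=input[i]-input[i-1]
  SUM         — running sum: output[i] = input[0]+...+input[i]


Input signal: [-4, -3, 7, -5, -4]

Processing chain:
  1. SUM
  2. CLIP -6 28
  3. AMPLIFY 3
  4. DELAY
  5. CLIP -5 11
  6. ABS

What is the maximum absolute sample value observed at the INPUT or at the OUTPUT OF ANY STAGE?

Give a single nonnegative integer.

Input: [-4, -3, 7, -5, -4] (max |s|=7)
Stage 1 (SUM): sum[0..0]=-4, sum[0..1]=-7, sum[0..2]=0, sum[0..3]=-5, sum[0..4]=-9 -> [-4, -7, 0, -5, -9] (max |s|=9)
Stage 2 (CLIP -6 28): clip(-4,-6,28)=-4, clip(-7,-6,28)=-6, clip(0,-6,28)=0, clip(-5,-6,28)=-5, clip(-9,-6,28)=-6 -> [-4, -6, 0, -5, -6] (max |s|=6)
Stage 3 (AMPLIFY 3): -4*3=-12, -6*3=-18, 0*3=0, -5*3=-15, -6*3=-18 -> [-12, -18, 0, -15, -18] (max |s|=18)
Stage 4 (DELAY): [0, -12, -18, 0, -15] = [0, -12, -18, 0, -15] -> [0, -12, -18, 0, -15] (max |s|=18)
Stage 5 (CLIP -5 11): clip(0,-5,11)=0, clip(-12,-5,11)=-5, clip(-18,-5,11)=-5, clip(0,-5,11)=0, clip(-15,-5,11)=-5 -> [0, -5, -5, 0, -5] (max |s|=5)
Stage 6 (ABS): |0|=0, |-5|=5, |-5|=5, |0|=0, |-5|=5 -> [0, 5, 5, 0, 5] (max |s|=5)
Overall max amplitude: 18

Answer: 18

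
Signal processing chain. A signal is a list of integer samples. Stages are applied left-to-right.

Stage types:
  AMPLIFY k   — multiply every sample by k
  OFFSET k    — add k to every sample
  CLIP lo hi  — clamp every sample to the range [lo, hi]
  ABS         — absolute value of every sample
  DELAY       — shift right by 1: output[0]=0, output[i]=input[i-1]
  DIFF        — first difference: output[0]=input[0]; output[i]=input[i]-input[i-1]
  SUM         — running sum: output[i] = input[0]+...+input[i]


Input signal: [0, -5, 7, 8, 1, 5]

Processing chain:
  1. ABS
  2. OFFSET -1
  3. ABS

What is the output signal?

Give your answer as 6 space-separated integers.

Answer: 1 4 6 7 0 4

Derivation:
Input: [0, -5, 7, 8, 1, 5]
Stage 1 (ABS): |0|=0, |-5|=5, |7|=7, |8|=8, |1|=1, |5|=5 -> [0, 5, 7, 8, 1, 5]
Stage 2 (OFFSET -1): 0+-1=-1, 5+-1=4, 7+-1=6, 8+-1=7, 1+-1=0, 5+-1=4 -> [-1, 4, 6, 7, 0, 4]
Stage 3 (ABS): |-1|=1, |4|=4, |6|=6, |7|=7, |0|=0, |4|=4 -> [1, 4, 6, 7, 0, 4]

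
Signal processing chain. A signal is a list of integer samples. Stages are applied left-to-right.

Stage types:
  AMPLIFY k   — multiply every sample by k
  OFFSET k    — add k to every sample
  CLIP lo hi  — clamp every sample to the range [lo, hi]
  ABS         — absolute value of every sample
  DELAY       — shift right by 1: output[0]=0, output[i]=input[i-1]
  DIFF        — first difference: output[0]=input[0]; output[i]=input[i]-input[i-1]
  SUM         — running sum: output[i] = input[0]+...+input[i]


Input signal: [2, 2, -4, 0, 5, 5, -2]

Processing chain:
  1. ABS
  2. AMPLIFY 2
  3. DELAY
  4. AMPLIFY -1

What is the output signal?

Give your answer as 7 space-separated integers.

Input: [2, 2, -4, 0, 5, 5, -2]
Stage 1 (ABS): |2|=2, |2|=2, |-4|=4, |0|=0, |5|=5, |5|=5, |-2|=2 -> [2, 2, 4, 0, 5, 5, 2]
Stage 2 (AMPLIFY 2): 2*2=4, 2*2=4, 4*2=8, 0*2=0, 5*2=10, 5*2=10, 2*2=4 -> [4, 4, 8, 0, 10, 10, 4]
Stage 3 (DELAY): [0, 4, 4, 8, 0, 10, 10] = [0, 4, 4, 8, 0, 10, 10] -> [0, 4, 4, 8, 0, 10, 10]
Stage 4 (AMPLIFY -1): 0*-1=0, 4*-1=-4, 4*-1=-4, 8*-1=-8, 0*-1=0, 10*-1=-10, 10*-1=-10 -> [0, -4, -4, -8, 0, -10, -10]

Answer: 0 -4 -4 -8 0 -10 -10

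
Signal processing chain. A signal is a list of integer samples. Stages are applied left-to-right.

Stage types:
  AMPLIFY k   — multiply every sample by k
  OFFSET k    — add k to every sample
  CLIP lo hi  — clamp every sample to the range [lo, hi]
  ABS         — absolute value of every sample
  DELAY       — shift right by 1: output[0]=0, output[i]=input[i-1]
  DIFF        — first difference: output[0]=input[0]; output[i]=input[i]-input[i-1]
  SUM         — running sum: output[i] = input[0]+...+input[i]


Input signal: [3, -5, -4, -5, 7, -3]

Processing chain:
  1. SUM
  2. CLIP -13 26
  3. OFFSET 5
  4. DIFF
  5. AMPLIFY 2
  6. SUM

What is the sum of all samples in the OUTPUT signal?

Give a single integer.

Answer: 6

Derivation:
Input: [3, -5, -4, -5, 7, -3]
Stage 1 (SUM): sum[0..0]=3, sum[0..1]=-2, sum[0..2]=-6, sum[0..3]=-11, sum[0..4]=-4, sum[0..5]=-7 -> [3, -2, -6, -11, -4, -7]
Stage 2 (CLIP -13 26): clip(3,-13,26)=3, clip(-2,-13,26)=-2, clip(-6,-13,26)=-6, clip(-11,-13,26)=-11, clip(-4,-13,26)=-4, clip(-7,-13,26)=-7 -> [3, -2, -6, -11, -4, -7]
Stage 3 (OFFSET 5): 3+5=8, -2+5=3, -6+5=-1, -11+5=-6, -4+5=1, -7+5=-2 -> [8, 3, -1, -6, 1, -2]
Stage 4 (DIFF): s[0]=8, 3-8=-5, -1-3=-4, -6--1=-5, 1--6=7, -2-1=-3 -> [8, -5, -4, -5, 7, -3]
Stage 5 (AMPLIFY 2): 8*2=16, -5*2=-10, -4*2=-8, -5*2=-10, 7*2=14, -3*2=-6 -> [16, -10, -8, -10, 14, -6]
Stage 6 (SUM): sum[0..0]=16, sum[0..1]=6, sum[0..2]=-2, sum[0..3]=-12, sum[0..4]=2, sum[0..5]=-4 -> [16, 6, -2, -12, 2, -4]
Output sum: 6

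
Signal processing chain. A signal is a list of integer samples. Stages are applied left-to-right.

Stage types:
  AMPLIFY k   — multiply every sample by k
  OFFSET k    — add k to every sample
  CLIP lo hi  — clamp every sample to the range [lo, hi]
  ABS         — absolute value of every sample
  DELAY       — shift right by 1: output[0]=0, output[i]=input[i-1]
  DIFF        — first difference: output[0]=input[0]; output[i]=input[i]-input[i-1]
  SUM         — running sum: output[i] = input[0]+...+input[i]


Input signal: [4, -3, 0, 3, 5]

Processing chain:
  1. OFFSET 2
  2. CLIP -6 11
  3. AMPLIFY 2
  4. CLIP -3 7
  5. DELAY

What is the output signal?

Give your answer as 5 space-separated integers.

Answer: 0 7 -2 4 7

Derivation:
Input: [4, -3, 0, 3, 5]
Stage 1 (OFFSET 2): 4+2=6, -3+2=-1, 0+2=2, 3+2=5, 5+2=7 -> [6, -1, 2, 5, 7]
Stage 2 (CLIP -6 11): clip(6,-6,11)=6, clip(-1,-6,11)=-1, clip(2,-6,11)=2, clip(5,-6,11)=5, clip(7,-6,11)=7 -> [6, -1, 2, 5, 7]
Stage 3 (AMPLIFY 2): 6*2=12, -1*2=-2, 2*2=4, 5*2=10, 7*2=14 -> [12, -2, 4, 10, 14]
Stage 4 (CLIP -3 7): clip(12,-3,7)=7, clip(-2,-3,7)=-2, clip(4,-3,7)=4, clip(10,-3,7)=7, clip(14,-3,7)=7 -> [7, -2, 4, 7, 7]
Stage 5 (DELAY): [0, 7, -2, 4, 7] = [0, 7, -2, 4, 7] -> [0, 7, -2, 4, 7]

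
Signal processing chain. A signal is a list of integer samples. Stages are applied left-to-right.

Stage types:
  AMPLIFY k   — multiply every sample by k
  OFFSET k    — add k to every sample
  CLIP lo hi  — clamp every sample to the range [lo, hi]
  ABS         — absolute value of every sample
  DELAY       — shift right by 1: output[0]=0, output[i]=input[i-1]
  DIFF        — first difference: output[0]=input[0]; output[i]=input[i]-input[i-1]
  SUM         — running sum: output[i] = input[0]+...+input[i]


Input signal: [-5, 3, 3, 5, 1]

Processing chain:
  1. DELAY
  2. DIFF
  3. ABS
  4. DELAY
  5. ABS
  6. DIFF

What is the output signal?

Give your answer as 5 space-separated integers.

Answer: 0 0 5 3 -8

Derivation:
Input: [-5, 3, 3, 5, 1]
Stage 1 (DELAY): [0, -5, 3, 3, 5] = [0, -5, 3, 3, 5] -> [0, -5, 3, 3, 5]
Stage 2 (DIFF): s[0]=0, -5-0=-5, 3--5=8, 3-3=0, 5-3=2 -> [0, -5, 8, 0, 2]
Stage 3 (ABS): |0|=0, |-5|=5, |8|=8, |0|=0, |2|=2 -> [0, 5, 8, 0, 2]
Stage 4 (DELAY): [0, 0, 5, 8, 0] = [0, 0, 5, 8, 0] -> [0, 0, 5, 8, 0]
Stage 5 (ABS): |0|=0, |0|=0, |5|=5, |8|=8, |0|=0 -> [0, 0, 5, 8, 0]
Stage 6 (DIFF): s[0]=0, 0-0=0, 5-0=5, 8-5=3, 0-8=-8 -> [0, 0, 5, 3, -8]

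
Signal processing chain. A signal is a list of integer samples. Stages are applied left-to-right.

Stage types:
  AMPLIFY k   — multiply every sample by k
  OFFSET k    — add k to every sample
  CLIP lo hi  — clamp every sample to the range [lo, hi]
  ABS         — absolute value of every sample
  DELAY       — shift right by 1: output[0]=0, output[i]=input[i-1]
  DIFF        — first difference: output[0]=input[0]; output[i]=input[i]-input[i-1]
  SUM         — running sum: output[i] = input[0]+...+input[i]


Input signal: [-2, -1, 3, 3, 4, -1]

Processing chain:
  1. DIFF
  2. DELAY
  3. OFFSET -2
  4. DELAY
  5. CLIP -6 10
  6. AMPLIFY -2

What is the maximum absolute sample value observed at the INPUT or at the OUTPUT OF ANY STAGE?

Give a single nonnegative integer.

Input: [-2, -1, 3, 3, 4, -1] (max |s|=4)
Stage 1 (DIFF): s[0]=-2, -1--2=1, 3--1=4, 3-3=0, 4-3=1, -1-4=-5 -> [-2, 1, 4, 0, 1, -5] (max |s|=5)
Stage 2 (DELAY): [0, -2, 1, 4, 0, 1] = [0, -2, 1, 4, 0, 1] -> [0, -2, 1, 4, 0, 1] (max |s|=4)
Stage 3 (OFFSET -2): 0+-2=-2, -2+-2=-4, 1+-2=-1, 4+-2=2, 0+-2=-2, 1+-2=-1 -> [-2, -4, -1, 2, -2, -1] (max |s|=4)
Stage 4 (DELAY): [0, -2, -4, -1, 2, -2] = [0, -2, -4, -1, 2, -2] -> [0, -2, -4, -1, 2, -2] (max |s|=4)
Stage 5 (CLIP -6 10): clip(0,-6,10)=0, clip(-2,-6,10)=-2, clip(-4,-6,10)=-4, clip(-1,-6,10)=-1, clip(2,-6,10)=2, clip(-2,-6,10)=-2 -> [0, -2, -4, -1, 2, -2] (max |s|=4)
Stage 6 (AMPLIFY -2): 0*-2=0, -2*-2=4, -4*-2=8, -1*-2=2, 2*-2=-4, -2*-2=4 -> [0, 4, 8, 2, -4, 4] (max |s|=8)
Overall max amplitude: 8

Answer: 8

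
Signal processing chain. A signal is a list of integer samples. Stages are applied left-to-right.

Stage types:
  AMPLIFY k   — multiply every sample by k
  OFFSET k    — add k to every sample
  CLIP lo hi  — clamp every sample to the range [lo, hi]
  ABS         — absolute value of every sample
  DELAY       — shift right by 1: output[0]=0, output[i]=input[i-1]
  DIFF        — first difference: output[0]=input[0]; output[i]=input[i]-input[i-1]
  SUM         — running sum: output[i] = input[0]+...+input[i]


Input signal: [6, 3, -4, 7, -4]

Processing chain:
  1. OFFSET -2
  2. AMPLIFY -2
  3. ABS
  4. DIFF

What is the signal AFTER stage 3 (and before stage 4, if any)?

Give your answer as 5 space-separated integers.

Input: [6, 3, -4, 7, -4]
Stage 1 (OFFSET -2): 6+-2=4, 3+-2=1, -4+-2=-6, 7+-2=5, -4+-2=-6 -> [4, 1, -6, 5, -6]
Stage 2 (AMPLIFY -2): 4*-2=-8, 1*-2=-2, -6*-2=12, 5*-2=-10, -6*-2=12 -> [-8, -2, 12, -10, 12]
Stage 3 (ABS): |-8|=8, |-2|=2, |12|=12, |-10|=10, |12|=12 -> [8, 2, 12, 10, 12]

Answer: 8 2 12 10 12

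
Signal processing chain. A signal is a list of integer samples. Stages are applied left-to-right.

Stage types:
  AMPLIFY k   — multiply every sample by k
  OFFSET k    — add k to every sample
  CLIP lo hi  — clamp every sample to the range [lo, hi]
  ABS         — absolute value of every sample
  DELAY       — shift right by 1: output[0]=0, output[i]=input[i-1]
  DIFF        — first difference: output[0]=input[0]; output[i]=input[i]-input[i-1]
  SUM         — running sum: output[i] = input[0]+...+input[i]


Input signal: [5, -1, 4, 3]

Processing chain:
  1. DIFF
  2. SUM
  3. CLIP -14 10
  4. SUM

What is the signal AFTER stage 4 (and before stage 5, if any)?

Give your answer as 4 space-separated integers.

Answer: 5 4 8 11

Derivation:
Input: [5, -1, 4, 3]
Stage 1 (DIFF): s[0]=5, -1-5=-6, 4--1=5, 3-4=-1 -> [5, -6, 5, -1]
Stage 2 (SUM): sum[0..0]=5, sum[0..1]=-1, sum[0..2]=4, sum[0..3]=3 -> [5, -1, 4, 3]
Stage 3 (CLIP -14 10): clip(5,-14,10)=5, clip(-1,-14,10)=-1, clip(4,-14,10)=4, clip(3,-14,10)=3 -> [5, -1, 4, 3]
Stage 4 (SUM): sum[0..0]=5, sum[0..1]=4, sum[0..2]=8, sum[0..3]=11 -> [5, 4, 8, 11]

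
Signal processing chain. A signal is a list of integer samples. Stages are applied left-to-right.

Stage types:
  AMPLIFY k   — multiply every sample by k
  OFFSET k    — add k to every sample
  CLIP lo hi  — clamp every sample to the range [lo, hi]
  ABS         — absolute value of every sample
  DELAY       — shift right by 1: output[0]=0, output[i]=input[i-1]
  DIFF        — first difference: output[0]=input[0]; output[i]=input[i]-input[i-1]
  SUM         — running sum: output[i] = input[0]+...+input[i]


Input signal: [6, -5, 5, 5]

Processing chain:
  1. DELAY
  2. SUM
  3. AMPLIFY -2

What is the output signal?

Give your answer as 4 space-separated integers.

Answer: 0 -12 -2 -12

Derivation:
Input: [6, -5, 5, 5]
Stage 1 (DELAY): [0, 6, -5, 5] = [0, 6, -5, 5] -> [0, 6, -5, 5]
Stage 2 (SUM): sum[0..0]=0, sum[0..1]=6, sum[0..2]=1, sum[0..3]=6 -> [0, 6, 1, 6]
Stage 3 (AMPLIFY -2): 0*-2=0, 6*-2=-12, 1*-2=-2, 6*-2=-12 -> [0, -12, -2, -12]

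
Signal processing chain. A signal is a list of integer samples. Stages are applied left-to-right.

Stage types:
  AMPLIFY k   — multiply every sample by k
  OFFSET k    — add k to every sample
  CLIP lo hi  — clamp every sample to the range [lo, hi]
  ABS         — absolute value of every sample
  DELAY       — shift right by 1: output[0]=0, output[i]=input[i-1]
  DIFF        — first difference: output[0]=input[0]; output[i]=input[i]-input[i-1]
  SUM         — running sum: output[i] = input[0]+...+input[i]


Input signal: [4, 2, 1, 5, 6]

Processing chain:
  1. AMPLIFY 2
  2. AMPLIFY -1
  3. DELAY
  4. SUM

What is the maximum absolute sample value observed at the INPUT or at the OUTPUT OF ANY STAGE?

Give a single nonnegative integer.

Answer: 24

Derivation:
Input: [4, 2, 1, 5, 6] (max |s|=6)
Stage 1 (AMPLIFY 2): 4*2=8, 2*2=4, 1*2=2, 5*2=10, 6*2=12 -> [8, 4, 2, 10, 12] (max |s|=12)
Stage 2 (AMPLIFY -1): 8*-1=-8, 4*-1=-4, 2*-1=-2, 10*-1=-10, 12*-1=-12 -> [-8, -4, -2, -10, -12] (max |s|=12)
Stage 3 (DELAY): [0, -8, -4, -2, -10] = [0, -8, -4, -2, -10] -> [0, -8, -4, -2, -10] (max |s|=10)
Stage 4 (SUM): sum[0..0]=0, sum[0..1]=-8, sum[0..2]=-12, sum[0..3]=-14, sum[0..4]=-24 -> [0, -8, -12, -14, -24] (max |s|=24)
Overall max amplitude: 24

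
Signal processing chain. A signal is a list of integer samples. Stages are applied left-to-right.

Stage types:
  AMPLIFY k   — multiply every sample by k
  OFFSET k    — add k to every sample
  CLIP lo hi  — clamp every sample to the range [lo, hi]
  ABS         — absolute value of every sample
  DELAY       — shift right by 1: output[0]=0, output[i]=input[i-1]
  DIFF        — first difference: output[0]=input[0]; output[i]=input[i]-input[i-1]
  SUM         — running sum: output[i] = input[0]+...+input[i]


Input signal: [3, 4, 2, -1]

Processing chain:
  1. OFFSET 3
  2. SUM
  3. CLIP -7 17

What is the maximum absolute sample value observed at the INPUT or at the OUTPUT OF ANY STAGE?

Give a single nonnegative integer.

Answer: 20

Derivation:
Input: [3, 4, 2, -1] (max |s|=4)
Stage 1 (OFFSET 3): 3+3=6, 4+3=7, 2+3=5, -1+3=2 -> [6, 7, 5, 2] (max |s|=7)
Stage 2 (SUM): sum[0..0]=6, sum[0..1]=13, sum[0..2]=18, sum[0..3]=20 -> [6, 13, 18, 20] (max |s|=20)
Stage 3 (CLIP -7 17): clip(6,-7,17)=6, clip(13,-7,17)=13, clip(18,-7,17)=17, clip(20,-7,17)=17 -> [6, 13, 17, 17] (max |s|=17)
Overall max amplitude: 20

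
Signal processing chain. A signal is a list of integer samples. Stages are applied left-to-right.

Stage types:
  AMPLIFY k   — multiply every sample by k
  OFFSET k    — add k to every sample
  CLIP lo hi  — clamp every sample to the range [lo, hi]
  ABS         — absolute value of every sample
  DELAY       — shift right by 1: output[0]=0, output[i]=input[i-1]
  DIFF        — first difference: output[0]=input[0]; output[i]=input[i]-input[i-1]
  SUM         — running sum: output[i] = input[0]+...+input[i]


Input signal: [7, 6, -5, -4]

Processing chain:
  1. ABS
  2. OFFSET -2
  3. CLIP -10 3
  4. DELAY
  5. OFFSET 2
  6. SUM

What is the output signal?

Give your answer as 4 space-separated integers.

Input: [7, 6, -5, -4]
Stage 1 (ABS): |7|=7, |6|=6, |-5|=5, |-4|=4 -> [7, 6, 5, 4]
Stage 2 (OFFSET -2): 7+-2=5, 6+-2=4, 5+-2=3, 4+-2=2 -> [5, 4, 3, 2]
Stage 3 (CLIP -10 3): clip(5,-10,3)=3, clip(4,-10,3)=3, clip(3,-10,3)=3, clip(2,-10,3)=2 -> [3, 3, 3, 2]
Stage 4 (DELAY): [0, 3, 3, 3] = [0, 3, 3, 3] -> [0, 3, 3, 3]
Stage 5 (OFFSET 2): 0+2=2, 3+2=5, 3+2=5, 3+2=5 -> [2, 5, 5, 5]
Stage 6 (SUM): sum[0..0]=2, sum[0..1]=7, sum[0..2]=12, sum[0..3]=17 -> [2, 7, 12, 17]

Answer: 2 7 12 17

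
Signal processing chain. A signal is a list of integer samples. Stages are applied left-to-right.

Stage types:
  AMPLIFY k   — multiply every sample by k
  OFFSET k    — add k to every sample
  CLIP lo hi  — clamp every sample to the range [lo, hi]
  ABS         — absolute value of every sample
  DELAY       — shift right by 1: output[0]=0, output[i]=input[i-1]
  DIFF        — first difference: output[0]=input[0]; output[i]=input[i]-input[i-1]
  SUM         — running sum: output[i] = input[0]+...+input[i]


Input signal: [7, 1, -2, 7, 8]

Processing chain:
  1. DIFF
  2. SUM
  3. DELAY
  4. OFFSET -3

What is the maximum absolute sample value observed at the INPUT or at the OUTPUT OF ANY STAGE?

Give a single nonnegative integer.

Input: [7, 1, -2, 7, 8] (max |s|=8)
Stage 1 (DIFF): s[0]=7, 1-7=-6, -2-1=-3, 7--2=9, 8-7=1 -> [7, -6, -3, 9, 1] (max |s|=9)
Stage 2 (SUM): sum[0..0]=7, sum[0..1]=1, sum[0..2]=-2, sum[0..3]=7, sum[0..4]=8 -> [7, 1, -2, 7, 8] (max |s|=8)
Stage 3 (DELAY): [0, 7, 1, -2, 7] = [0, 7, 1, -2, 7] -> [0, 7, 1, -2, 7] (max |s|=7)
Stage 4 (OFFSET -3): 0+-3=-3, 7+-3=4, 1+-3=-2, -2+-3=-5, 7+-3=4 -> [-3, 4, -2, -5, 4] (max |s|=5)
Overall max amplitude: 9

Answer: 9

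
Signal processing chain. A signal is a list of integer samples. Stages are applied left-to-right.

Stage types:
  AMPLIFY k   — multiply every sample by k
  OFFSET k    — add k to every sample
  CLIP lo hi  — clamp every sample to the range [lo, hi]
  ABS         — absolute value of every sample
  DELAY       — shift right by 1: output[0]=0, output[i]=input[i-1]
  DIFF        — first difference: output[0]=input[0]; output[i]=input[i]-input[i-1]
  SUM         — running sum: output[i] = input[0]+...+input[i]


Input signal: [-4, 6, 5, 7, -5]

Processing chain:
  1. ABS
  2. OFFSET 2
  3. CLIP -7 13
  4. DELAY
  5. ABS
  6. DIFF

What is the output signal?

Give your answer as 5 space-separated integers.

Answer: 0 6 2 -1 2

Derivation:
Input: [-4, 6, 5, 7, -5]
Stage 1 (ABS): |-4|=4, |6|=6, |5|=5, |7|=7, |-5|=5 -> [4, 6, 5, 7, 5]
Stage 2 (OFFSET 2): 4+2=6, 6+2=8, 5+2=7, 7+2=9, 5+2=7 -> [6, 8, 7, 9, 7]
Stage 3 (CLIP -7 13): clip(6,-7,13)=6, clip(8,-7,13)=8, clip(7,-7,13)=7, clip(9,-7,13)=9, clip(7,-7,13)=7 -> [6, 8, 7, 9, 7]
Stage 4 (DELAY): [0, 6, 8, 7, 9] = [0, 6, 8, 7, 9] -> [0, 6, 8, 7, 9]
Stage 5 (ABS): |0|=0, |6|=6, |8|=8, |7|=7, |9|=9 -> [0, 6, 8, 7, 9]
Stage 6 (DIFF): s[0]=0, 6-0=6, 8-6=2, 7-8=-1, 9-7=2 -> [0, 6, 2, -1, 2]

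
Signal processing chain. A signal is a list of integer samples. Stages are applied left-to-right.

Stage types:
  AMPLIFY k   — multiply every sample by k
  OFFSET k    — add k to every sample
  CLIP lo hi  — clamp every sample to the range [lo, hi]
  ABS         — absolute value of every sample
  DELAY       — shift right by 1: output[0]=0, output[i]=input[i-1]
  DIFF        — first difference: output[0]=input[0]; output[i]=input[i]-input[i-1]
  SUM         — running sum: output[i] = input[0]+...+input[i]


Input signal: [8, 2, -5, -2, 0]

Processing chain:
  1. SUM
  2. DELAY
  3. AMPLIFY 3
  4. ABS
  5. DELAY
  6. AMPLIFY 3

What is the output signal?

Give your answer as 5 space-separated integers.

Input: [8, 2, -5, -2, 0]
Stage 1 (SUM): sum[0..0]=8, sum[0..1]=10, sum[0..2]=5, sum[0..3]=3, sum[0..4]=3 -> [8, 10, 5, 3, 3]
Stage 2 (DELAY): [0, 8, 10, 5, 3] = [0, 8, 10, 5, 3] -> [0, 8, 10, 5, 3]
Stage 3 (AMPLIFY 3): 0*3=0, 8*3=24, 10*3=30, 5*3=15, 3*3=9 -> [0, 24, 30, 15, 9]
Stage 4 (ABS): |0|=0, |24|=24, |30|=30, |15|=15, |9|=9 -> [0, 24, 30, 15, 9]
Stage 5 (DELAY): [0, 0, 24, 30, 15] = [0, 0, 24, 30, 15] -> [0, 0, 24, 30, 15]
Stage 6 (AMPLIFY 3): 0*3=0, 0*3=0, 24*3=72, 30*3=90, 15*3=45 -> [0, 0, 72, 90, 45]

Answer: 0 0 72 90 45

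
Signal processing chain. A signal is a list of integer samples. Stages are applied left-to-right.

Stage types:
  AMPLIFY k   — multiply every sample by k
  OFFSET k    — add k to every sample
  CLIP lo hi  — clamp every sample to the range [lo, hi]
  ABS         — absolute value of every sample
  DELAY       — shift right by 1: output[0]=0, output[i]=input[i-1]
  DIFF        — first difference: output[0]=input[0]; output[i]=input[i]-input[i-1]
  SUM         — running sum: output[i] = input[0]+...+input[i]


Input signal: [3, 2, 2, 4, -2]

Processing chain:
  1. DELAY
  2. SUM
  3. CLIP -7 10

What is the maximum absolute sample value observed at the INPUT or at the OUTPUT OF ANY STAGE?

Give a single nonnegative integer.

Answer: 11

Derivation:
Input: [3, 2, 2, 4, -2] (max |s|=4)
Stage 1 (DELAY): [0, 3, 2, 2, 4] = [0, 3, 2, 2, 4] -> [0, 3, 2, 2, 4] (max |s|=4)
Stage 2 (SUM): sum[0..0]=0, sum[0..1]=3, sum[0..2]=5, sum[0..3]=7, sum[0..4]=11 -> [0, 3, 5, 7, 11] (max |s|=11)
Stage 3 (CLIP -7 10): clip(0,-7,10)=0, clip(3,-7,10)=3, clip(5,-7,10)=5, clip(7,-7,10)=7, clip(11,-7,10)=10 -> [0, 3, 5, 7, 10] (max |s|=10)
Overall max amplitude: 11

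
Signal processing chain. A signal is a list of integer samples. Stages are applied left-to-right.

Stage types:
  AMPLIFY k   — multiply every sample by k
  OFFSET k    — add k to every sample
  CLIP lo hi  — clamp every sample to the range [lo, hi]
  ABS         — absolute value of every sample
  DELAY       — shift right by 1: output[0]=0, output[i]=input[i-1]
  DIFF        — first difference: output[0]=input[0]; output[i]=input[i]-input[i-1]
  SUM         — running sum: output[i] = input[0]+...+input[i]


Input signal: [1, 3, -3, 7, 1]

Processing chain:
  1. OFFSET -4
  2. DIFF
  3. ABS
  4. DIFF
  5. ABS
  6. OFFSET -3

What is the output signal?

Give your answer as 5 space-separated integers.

Input: [1, 3, -3, 7, 1]
Stage 1 (OFFSET -4): 1+-4=-3, 3+-4=-1, -3+-4=-7, 7+-4=3, 1+-4=-3 -> [-3, -1, -7, 3, -3]
Stage 2 (DIFF): s[0]=-3, -1--3=2, -7--1=-6, 3--7=10, -3-3=-6 -> [-3, 2, -6, 10, -6]
Stage 3 (ABS): |-3|=3, |2|=2, |-6|=6, |10|=10, |-6|=6 -> [3, 2, 6, 10, 6]
Stage 4 (DIFF): s[0]=3, 2-3=-1, 6-2=4, 10-6=4, 6-10=-4 -> [3, -1, 4, 4, -4]
Stage 5 (ABS): |3|=3, |-1|=1, |4|=4, |4|=4, |-4|=4 -> [3, 1, 4, 4, 4]
Stage 6 (OFFSET -3): 3+-3=0, 1+-3=-2, 4+-3=1, 4+-3=1, 4+-3=1 -> [0, -2, 1, 1, 1]

Answer: 0 -2 1 1 1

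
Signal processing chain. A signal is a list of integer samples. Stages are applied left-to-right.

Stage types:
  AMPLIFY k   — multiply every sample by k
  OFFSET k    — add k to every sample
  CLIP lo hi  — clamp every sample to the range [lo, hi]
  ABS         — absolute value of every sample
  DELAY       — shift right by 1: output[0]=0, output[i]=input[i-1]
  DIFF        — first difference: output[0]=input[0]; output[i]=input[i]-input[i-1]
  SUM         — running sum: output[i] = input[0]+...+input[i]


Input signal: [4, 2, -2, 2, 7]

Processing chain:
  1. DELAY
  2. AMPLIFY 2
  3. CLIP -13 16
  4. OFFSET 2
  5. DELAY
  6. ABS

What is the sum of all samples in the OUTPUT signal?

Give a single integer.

Answer: 20

Derivation:
Input: [4, 2, -2, 2, 7]
Stage 1 (DELAY): [0, 4, 2, -2, 2] = [0, 4, 2, -2, 2] -> [0, 4, 2, -2, 2]
Stage 2 (AMPLIFY 2): 0*2=0, 4*2=8, 2*2=4, -2*2=-4, 2*2=4 -> [0, 8, 4, -4, 4]
Stage 3 (CLIP -13 16): clip(0,-13,16)=0, clip(8,-13,16)=8, clip(4,-13,16)=4, clip(-4,-13,16)=-4, clip(4,-13,16)=4 -> [0, 8, 4, -4, 4]
Stage 4 (OFFSET 2): 0+2=2, 8+2=10, 4+2=6, -4+2=-2, 4+2=6 -> [2, 10, 6, -2, 6]
Stage 5 (DELAY): [0, 2, 10, 6, -2] = [0, 2, 10, 6, -2] -> [0, 2, 10, 6, -2]
Stage 6 (ABS): |0|=0, |2|=2, |10|=10, |6|=6, |-2|=2 -> [0, 2, 10, 6, 2]
Output sum: 20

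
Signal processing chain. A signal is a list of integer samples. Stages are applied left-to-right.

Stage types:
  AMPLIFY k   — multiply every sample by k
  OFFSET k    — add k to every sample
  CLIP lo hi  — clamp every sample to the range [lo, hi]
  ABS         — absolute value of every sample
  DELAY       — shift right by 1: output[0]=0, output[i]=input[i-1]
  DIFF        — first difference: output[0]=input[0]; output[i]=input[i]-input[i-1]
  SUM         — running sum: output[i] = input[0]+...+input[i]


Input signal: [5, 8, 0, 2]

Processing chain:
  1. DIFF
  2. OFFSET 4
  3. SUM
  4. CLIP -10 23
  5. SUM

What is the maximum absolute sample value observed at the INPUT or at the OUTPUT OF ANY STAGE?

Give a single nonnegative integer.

Input: [5, 8, 0, 2] (max |s|=8)
Stage 1 (DIFF): s[0]=5, 8-5=3, 0-8=-8, 2-0=2 -> [5, 3, -8, 2] (max |s|=8)
Stage 2 (OFFSET 4): 5+4=9, 3+4=7, -8+4=-4, 2+4=6 -> [9, 7, -4, 6] (max |s|=9)
Stage 3 (SUM): sum[0..0]=9, sum[0..1]=16, sum[0..2]=12, sum[0..3]=18 -> [9, 16, 12, 18] (max |s|=18)
Stage 4 (CLIP -10 23): clip(9,-10,23)=9, clip(16,-10,23)=16, clip(12,-10,23)=12, clip(18,-10,23)=18 -> [9, 16, 12, 18] (max |s|=18)
Stage 5 (SUM): sum[0..0]=9, sum[0..1]=25, sum[0..2]=37, sum[0..3]=55 -> [9, 25, 37, 55] (max |s|=55)
Overall max amplitude: 55

Answer: 55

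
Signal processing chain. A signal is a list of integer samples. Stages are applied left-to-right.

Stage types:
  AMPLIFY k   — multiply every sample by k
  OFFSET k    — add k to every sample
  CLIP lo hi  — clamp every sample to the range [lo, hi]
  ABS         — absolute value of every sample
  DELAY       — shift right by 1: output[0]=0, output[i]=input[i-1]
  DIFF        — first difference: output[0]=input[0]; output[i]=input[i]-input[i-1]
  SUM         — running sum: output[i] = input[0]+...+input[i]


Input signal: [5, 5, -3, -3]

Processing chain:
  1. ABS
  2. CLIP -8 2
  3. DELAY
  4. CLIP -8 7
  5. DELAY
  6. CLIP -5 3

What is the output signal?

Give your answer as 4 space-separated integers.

Input: [5, 5, -3, -3]
Stage 1 (ABS): |5|=5, |5|=5, |-3|=3, |-3|=3 -> [5, 5, 3, 3]
Stage 2 (CLIP -8 2): clip(5,-8,2)=2, clip(5,-8,2)=2, clip(3,-8,2)=2, clip(3,-8,2)=2 -> [2, 2, 2, 2]
Stage 3 (DELAY): [0, 2, 2, 2] = [0, 2, 2, 2] -> [0, 2, 2, 2]
Stage 4 (CLIP -8 7): clip(0,-8,7)=0, clip(2,-8,7)=2, clip(2,-8,7)=2, clip(2,-8,7)=2 -> [0, 2, 2, 2]
Stage 5 (DELAY): [0, 0, 2, 2] = [0, 0, 2, 2] -> [0, 0, 2, 2]
Stage 6 (CLIP -5 3): clip(0,-5,3)=0, clip(0,-5,3)=0, clip(2,-5,3)=2, clip(2,-5,3)=2 -> [0, 0, 2, 2]

Answer: 0 0 2 2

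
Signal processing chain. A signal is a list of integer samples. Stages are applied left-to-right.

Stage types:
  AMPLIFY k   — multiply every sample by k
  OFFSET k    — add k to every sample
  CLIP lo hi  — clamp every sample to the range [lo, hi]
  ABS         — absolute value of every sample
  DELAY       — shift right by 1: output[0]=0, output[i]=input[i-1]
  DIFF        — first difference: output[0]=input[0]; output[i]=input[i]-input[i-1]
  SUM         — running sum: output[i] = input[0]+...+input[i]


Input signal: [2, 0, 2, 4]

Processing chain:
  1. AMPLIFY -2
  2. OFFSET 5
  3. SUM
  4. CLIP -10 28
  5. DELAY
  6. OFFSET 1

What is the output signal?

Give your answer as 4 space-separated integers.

Answer: 1 2 7 8

Derivation:
Input: [2, 0, 2, 4]
Stage 1 (AMPLIFY -2): 2*-2=-4, 0*-2=0, 2*-2=-4, 4*-2=-8 -> [-4, 0, -4, -8]
Stage 2 (OFFSET 5): -4+5=1, 0+5=5, -4+5=1, -8+5=-3 -> [1, 5, 1, -3]
Stage 3 (SUM): sum[0..0]=1, sum[0..1]=6, sum[0..2]=7, sum[0..3]=4 -> [1, 6, 7, 4]
Stage 4 (CLIP -10 28): clip(1,-10,28)=1, clip(6,-10,28)=6, clip(7,-10,28)=7, clip(4,-10,28)=4 -> [1, 6, 7, 4]
Stage 5 (DELAY): [0, 1, 6, 7] = [0, 1, 6, 7] -> [0, 1, 6, 7]
Stage 6 (OFFSET 1): 0+1=1, 1+1=2, 6+1=7, 7+1=8 -> [1, 2, 7, 8]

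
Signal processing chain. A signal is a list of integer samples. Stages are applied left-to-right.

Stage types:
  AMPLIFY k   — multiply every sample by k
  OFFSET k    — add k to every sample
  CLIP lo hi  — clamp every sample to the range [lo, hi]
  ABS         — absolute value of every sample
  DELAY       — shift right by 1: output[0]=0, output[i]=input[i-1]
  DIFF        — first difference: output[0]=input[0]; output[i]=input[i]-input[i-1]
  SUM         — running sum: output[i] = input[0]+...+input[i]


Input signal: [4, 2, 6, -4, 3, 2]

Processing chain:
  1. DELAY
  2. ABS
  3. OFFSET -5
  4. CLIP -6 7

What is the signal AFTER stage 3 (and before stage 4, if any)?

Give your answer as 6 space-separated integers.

Input: [4, 2, 6, -4, 3, 2]
Stage 1 (DELAY): [0, 4, 2, 6, -4, 3] = [0, 4, 2, 6, -4, 3] -> [0, 4, 2, 6, -4, 3]
Stage 2 (ABS): |0|=0, |4|=4, |2|=2, |6|=6, |-4|=4, |3|=3 -> [0, 4, 2, 6, 4, 3]
Stage 3 (OFFSET -5): 0+-5=-5, 4+-5=-1, 2+-5=-3, 6+-5=1, 4+-5=-1, 3+-5=-2 -> [-5, -1, -3, 1, -1, -2]

Answer: -5 -1 -3 1 -1 -2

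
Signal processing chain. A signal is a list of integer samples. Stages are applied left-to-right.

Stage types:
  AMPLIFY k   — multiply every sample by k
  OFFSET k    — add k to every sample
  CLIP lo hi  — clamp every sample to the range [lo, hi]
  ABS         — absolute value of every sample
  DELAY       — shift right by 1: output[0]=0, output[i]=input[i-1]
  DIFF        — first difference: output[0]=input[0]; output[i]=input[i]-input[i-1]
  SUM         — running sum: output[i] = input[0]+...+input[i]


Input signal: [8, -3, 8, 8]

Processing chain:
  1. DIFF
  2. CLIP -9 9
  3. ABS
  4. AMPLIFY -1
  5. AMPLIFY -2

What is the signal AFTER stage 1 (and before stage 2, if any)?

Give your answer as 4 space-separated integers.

Answer: 8 -11 11 0

Derivation:
Input: [8, -3, 8, 8]
Stage 1 (DIFF): s[0]=8, -3-8=-11, 8--3=11, 8-8=0 -> [8, -11, 11, 0]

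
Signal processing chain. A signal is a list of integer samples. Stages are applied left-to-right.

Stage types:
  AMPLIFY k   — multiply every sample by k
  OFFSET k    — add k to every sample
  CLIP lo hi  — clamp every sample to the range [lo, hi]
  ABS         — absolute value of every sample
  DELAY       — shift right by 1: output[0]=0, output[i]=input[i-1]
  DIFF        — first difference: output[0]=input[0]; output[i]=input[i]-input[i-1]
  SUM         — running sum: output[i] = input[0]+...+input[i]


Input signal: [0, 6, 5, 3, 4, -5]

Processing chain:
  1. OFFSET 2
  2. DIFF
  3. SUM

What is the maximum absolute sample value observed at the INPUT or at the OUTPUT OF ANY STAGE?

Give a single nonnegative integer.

Input: [0, 6, 5, 3, 4, -5] (max |s|=6)
Stage 1 (OFFSET 2): 0+2=2, 6+2=8, 5+2=7, 3+2=5, 4+2=6, -5+2=-3 -> [2, 8, 7, 5, 6, -3] (max |s|=8)
Stage 2 (DIFF): s[0]=2, 8-2=6, 7-8=-1, 5-7=-2, 6-5=1, -3-6=-9 -> [2, 6, -1, -2, 1, -9] (max |s|=9)
Stage 3 (SUM): sum[0..0]=2, sum[0..1]=8, sum[0..2]=7, sum[0..3]=5, sum[0..4]=6, sum[0..5]=-3 -> [2, 8, 7, 5, 6, -3] (max |s|=8)
Overall max amplitude: 9

Answer: 9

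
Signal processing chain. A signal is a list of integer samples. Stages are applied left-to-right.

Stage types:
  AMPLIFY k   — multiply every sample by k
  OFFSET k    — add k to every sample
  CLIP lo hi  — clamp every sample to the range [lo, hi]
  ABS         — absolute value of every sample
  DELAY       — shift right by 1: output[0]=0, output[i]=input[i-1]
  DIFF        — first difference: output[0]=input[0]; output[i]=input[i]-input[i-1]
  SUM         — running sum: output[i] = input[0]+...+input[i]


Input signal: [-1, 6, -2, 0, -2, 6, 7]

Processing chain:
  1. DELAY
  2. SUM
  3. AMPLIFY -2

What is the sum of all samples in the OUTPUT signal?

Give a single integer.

Input: [-1, 6, -2, 0, -2, 6, 7]
Stage 1 (DELAY): [0, -1, 6, -2, 0, -2, 6] = [0, -1, 6, -2, 0, -2, 6] -> [0, -1, 6, -2, 0, -2, 6]
Stage 2 (SUM): sum[0..0]=0, sum[0..1]=-1, sum[0..2]=5, sum[0..3]=3, sum[0..4]=3, sum[0..5]=1, sum[0..6]=7 -> [0, -1, 5, 3, 3, 1, 7]
Stage 3 (AMPLIFY -2): 0*-2=0, -1*-2=2, 5*-2=-10, 3*-2=-6, 3*-2=-6, 1*-2=-2, 7*-2=-14 -> [0, 2, -10, -6, -6, -2, -14]
Output sum: -36

Answer: -36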